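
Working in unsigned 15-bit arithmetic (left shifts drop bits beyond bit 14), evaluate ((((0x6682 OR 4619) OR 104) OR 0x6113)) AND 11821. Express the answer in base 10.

0x6682 = 110011010000010
4619 = 001001000001011
→ OR → 111011010001011 = 30347
104 = 000000001101000
→ OR → 111011011101011 = 30443
0x6113 = 110000100010011
→ OR → 111011111111011 = 30715
11821 = 010111000101101
→ AND → 010011000101001 = 9769

9769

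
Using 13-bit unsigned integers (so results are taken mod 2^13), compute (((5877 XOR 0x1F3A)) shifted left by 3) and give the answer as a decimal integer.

5877 = 1011011110101
0x1F3A = 1111100111010
→ XOR → 0100111001111 = 2511
→ shifted left by 3 (mod 2^13) → 0111001111000 = 3704

3704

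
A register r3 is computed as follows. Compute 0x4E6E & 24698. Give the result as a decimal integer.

0x4E6E = 100111001101110
24698 = 110000001111010
AND → 100000001101010 = 16490

16490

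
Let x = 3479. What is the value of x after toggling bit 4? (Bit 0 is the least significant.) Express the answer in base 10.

x = 0110110010111
bit 4 is currently 1; toggle it via x ^ (1 << 4) = x ^ 16
→ 0110110000111 = 3463

3463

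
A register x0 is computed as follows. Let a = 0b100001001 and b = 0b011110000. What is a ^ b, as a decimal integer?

a = 100001001
b = 011110000
XOR → 111111001 = 505

505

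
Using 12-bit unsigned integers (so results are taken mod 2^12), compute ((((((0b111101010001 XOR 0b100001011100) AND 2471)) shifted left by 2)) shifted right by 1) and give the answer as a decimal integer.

0b111101010001 = 111101010001
0b100001011100 = 100001011100
→ XOR → 011100001101 = 1805
2471 = 100110100111
→ AND → 000100000101 = 261
→ shifted left by 2 (mod 2^12) → 010000010100 = 1044
→ shifted right by 1 → 001000001010 = 522

522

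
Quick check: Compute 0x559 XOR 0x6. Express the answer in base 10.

0x559 = 10101011001
0x6 = 00000000110
XOR → 10101011111 = 1375

1375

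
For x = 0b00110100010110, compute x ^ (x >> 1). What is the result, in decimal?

2973

x = 110100010110 = 3350
x>>1 = 011010001011
XOR  = 101110011101 = 2973
(x ^ (x >> 1) gives the standard binary-reflected Gray code of x.)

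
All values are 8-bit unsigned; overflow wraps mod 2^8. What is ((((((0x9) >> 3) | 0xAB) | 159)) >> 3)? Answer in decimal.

0x9 = 00001001
→ >> 3 → 00000001 = 1
0xAB = 10101011
→ | → 10101011 = 171
159 = 10011111
→ | → 10111111 = 191
→ >> 3 → 00010111 = 23

23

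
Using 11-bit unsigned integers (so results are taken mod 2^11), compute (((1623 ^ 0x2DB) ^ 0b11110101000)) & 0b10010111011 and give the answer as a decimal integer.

32

1623 = 11001010111
0x2DB = 01011011011
→ ^ → 10010001100 = 1164
0b11110101000 = 11110101000
→ ^ → 01100100100 = 804
0b10010111011 = 10010111011
→ & → 00000100000 = 32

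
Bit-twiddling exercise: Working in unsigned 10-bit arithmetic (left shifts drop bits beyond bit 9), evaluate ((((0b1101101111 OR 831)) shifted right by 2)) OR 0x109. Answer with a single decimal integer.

0b1101101111 = 1101101111
831 = 1100111111
→ OR → 1101111111 = 895
→ shifted right by 2 → 0011011111 = 223
0x109 = 0100001001
→ OR → 0111011111 = 479

479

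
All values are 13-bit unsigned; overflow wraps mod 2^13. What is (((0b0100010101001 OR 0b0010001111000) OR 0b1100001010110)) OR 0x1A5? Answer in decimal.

0b0100010101001 = 0100010101001
0b0010001111000 = 0010001111000
→ OR → 0110011111001 = 3321
0b1100001010110 = 1100001010110
→ OR → 1110011111111 = 7423
0x1A5 = 0000110100101
→ OR → 1110111111111 = 7679

7679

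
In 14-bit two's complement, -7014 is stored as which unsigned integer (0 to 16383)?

7014 in 14 bits: 01101101100110
Invert: 10010010011001
Add 1:  10010010011010 = 9370
(Check: 2^14 - 7014 = 16384 - 7014 = 9370.)

9370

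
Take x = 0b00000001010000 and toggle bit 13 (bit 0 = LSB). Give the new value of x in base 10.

x = 00000001010000
bit 13 is currently 0; toggle it via x ^ (1 << 13) = x ^ 8192
→ 10000001010000 = 8272

8272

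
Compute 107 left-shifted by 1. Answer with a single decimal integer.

214

107 = 01101011
shift left by 1 → 11010110 = 214
(equivalently, 107 × 2^1 = 107 × 2)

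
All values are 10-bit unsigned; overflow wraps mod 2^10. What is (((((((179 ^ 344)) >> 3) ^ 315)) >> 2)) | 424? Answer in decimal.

489

179 = 0010110011
344 = 0101011000
→ ^ → 0111101011 = 491
→ >> 3 → 0000111101 = 61
315 = 0100111011
→ ^ → 0100000110 = 262
→ >> 2 → 0001000001 = 65
424 = 0110101000
→ | → 0111101001 = 489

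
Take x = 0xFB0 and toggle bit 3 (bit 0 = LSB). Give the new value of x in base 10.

4024

x = 111110110000
bit 3 is currently 0; toggle it via x ^ (1 << 3) = x ^ 8
→ 111110111000 = 4024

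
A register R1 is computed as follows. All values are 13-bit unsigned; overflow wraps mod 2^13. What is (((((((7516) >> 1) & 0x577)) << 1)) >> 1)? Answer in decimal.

7516 = 1110101011100
→ >> 1 → 0111010101110 = 3758
0x577 = 0010101110111
→ & → 0010000100110 = 1062
→ << 1 (mod 2^13) → 0100001001100 = 2124
→ >> 1 → 0010000100110 = 1062

1062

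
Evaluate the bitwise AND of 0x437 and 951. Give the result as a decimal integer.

55

0x437 = 10000110111
951 = 01110110111
AND → 00000110111 = 55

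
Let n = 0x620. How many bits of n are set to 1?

3

0x620 = 11000100000
Count the 1s: 1 + 1 + 1 = 3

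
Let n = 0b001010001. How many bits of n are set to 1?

3

n = 1010001
Count the 1s: 1 + 1 + 1 = 3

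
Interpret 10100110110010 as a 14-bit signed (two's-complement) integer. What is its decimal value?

-5710

pattern = 10100110110010 (MSB is 1 ⇒ negative)
Invert: 01011001001101, add 1 → 01011001001110 = 5710, so the value is -5710.
(Equivalently: 10674 - 2^14 = 10674 - 16384 = -5710.)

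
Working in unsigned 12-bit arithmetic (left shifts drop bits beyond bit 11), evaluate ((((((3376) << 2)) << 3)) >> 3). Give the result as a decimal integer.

192

3376 = 110100110000
→ << 2 (mod 2^12) → 010011000000 = 1216
→ << 3 (mod 2^12) → 011000000000 = 1536
→ >> 3 → 000011000000 = 192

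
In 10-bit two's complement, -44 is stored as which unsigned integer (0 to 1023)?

980

44 in 10 bits: 0000101100
Invert: 1111010011
Add 1:  1111010100 = 980
(Check: 2^10 - 44 = 1024 - 44 = 980.)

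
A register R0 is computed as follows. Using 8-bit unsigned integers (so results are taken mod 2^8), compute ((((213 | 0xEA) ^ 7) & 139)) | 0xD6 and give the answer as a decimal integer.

213 = 11010101
0xEA = 11101010
→ | → 11111111 = 255
7 = 00000111
→ ^ → 11111000 = 248
139 = 10001011
→ & → 10001000 = 136
0xD6 = 11010110
→ | → 11011110 = 222

222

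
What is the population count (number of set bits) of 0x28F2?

0x28F2 = 10100011110010
Count the 1s: 1 + 1 + 1 + 1 + 1 + 1 + 1 = 7

7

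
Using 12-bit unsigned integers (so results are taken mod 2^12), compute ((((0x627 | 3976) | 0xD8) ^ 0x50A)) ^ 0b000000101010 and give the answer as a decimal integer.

0x627 = 011000100111
3976 = 111110001000
→ | → 111110101111 = 4015
0xD8 = 000011011000
→ | → 111111111111 = 4095
0x50A = 010100001010
→ ^ → 101011110101 = 2805
0b000000101010 = 000000101010
→ ^ → 101011011111 = 2783

2783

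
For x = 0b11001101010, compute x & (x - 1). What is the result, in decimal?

x = 11001101010 = 1642
x - 1 = 11001101001
AND   = 11001101000 = 1640
(x & (x - 1) clears the lowest set bit of x.)

1640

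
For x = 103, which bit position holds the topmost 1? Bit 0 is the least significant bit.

6

103 = 1100111
The topmost 1 is at position 6 (since 2^6 = 64 ≤ 103 < 128).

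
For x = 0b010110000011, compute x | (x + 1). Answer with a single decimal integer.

x = 10110000011 = 1411
x + 1 = 10110000100
OR    = 10110000111 = 1415
(x | (x + 1) sets the lowest cleared bit.)

1415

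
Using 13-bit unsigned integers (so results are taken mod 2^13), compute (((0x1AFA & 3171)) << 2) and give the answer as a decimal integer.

392

0x1AFA = 1101011111010
3171 = 0110001100011
→ & → 0100001100010 = 2146
→ << 2 (mod 2^13) → 0000110001000 = 392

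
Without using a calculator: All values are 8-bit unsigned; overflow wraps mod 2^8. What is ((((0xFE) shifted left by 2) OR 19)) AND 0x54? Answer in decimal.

0xFE = 11111110
→ shifted left by 2 (mod 2^8) → 11111000 = 248
19 = 00010011
→ OR → 11111011 = 251
0x54 = 01010100
→ AND → 01010000 = 80

80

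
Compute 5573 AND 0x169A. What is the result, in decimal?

5573 = 1010111000101
0x169A = 1011010011010
AND → 1010010000000 = 5248

5248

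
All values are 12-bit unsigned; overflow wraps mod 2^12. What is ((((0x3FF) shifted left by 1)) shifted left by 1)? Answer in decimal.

0x3FF = 001111111111
→ shifted left by 1 (mod 2^12) → 011111111110 = 2046
→ shifted left by 1 (mod 2^12) → 111111111100 = 4092

4092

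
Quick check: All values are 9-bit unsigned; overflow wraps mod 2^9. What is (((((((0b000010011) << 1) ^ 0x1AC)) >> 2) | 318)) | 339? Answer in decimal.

0b000010011 = 000010011
→ << 1 (mod 2^9) → 000100110 = 38
0x1AC = 110101100
→ ^ → 110001010 = 394
→ >> 2 → 001100010 = 98
318 = 100111110
→ | → 101111110 = 382
339 = 101010011
→ | → 101111111 = 383

383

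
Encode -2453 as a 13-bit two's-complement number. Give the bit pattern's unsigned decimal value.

5739

2453 in 13 bits: 0100110010101
Invert: 1011001101010
Add 1:  1011001101011 = 5739
(Check: 2^13 - 2453 = 8192 - 2453 = 5739.)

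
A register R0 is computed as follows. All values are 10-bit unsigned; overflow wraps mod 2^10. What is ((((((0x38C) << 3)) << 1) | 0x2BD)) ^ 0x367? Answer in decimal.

410

0x38C = 1110001100
→ << 3 (mod 2^10) → 0001100000 = 96
→ << 1 (mod 2^10) → 0011000000 = 192
0x2BD = 1010111101
→ | → 1011111101 = 765
0x367 = 1101100111
→ ^ → 0110011010 = 410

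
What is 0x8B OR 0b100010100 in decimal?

0x8B = 010001011
b = 100010100
 OR → 110011111 = 415

415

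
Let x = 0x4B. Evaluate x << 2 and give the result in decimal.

0x4B = 001001011
shift left by 2 → 100101100 = 300
(equivalently, 75 × 2^2 = 75 × 4)

300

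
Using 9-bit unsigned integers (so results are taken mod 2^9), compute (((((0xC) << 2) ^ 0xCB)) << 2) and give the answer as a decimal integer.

492

0xC = 000001100
→ << 2 (mod 2^9) → 000110000 = 48
0xCB = 011001011
→ ^ → 011111011 = 251
→ << 2 (mod 2^9) → 111101100 = 492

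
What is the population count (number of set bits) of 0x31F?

7

0x31F = 1100011111
Count the 1s: 1 + 1 + 1 + 1 + 1 + 1 + 1 = 7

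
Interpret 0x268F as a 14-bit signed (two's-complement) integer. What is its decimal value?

pattern = 10011010001111 (MSB is 1 ⇒ negative)
Invert: 01100101110000, add 1 → 01100101110001 = 6513, so the value is -6513.
(Equivalently: 9871 - 2^14 = 9871 - 16384 = -6513.)

-6513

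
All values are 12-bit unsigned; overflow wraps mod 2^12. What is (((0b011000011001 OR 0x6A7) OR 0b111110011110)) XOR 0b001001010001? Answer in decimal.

0b011000011001 = 011000011001
0x6A7 = 011010100111
→ OR → 011010111111 = 1727
0b111110011110 = 111110011110
→ OR → 111110111111 = 4031
0b001001010001 = 001001010001
→ XOR → 110111101110 = 3566

3566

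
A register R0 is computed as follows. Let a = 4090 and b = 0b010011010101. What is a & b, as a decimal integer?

1232

4090 = 111111111010
b = 010011010101
AND → 010011010000 = 1232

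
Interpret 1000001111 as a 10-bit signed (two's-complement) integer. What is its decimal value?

pattern = 1000001111 (MSB is 1 ⇒ negative)
Invert: 0111110000, add 1 → 0111110001 = 497, so the value is -497.
(Equivalently: 527 - 2^10 = 527 - 1024 = -497.)

-497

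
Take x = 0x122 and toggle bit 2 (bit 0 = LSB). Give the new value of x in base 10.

x = 0000100100010
bit 2 is currently 0; toggle it via x ^ (1 << 2) = x ^ 4
→ 0000100100110 = 294

294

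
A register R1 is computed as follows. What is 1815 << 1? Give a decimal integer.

3630

1815 = 011100010111
shift left by 1 → 111000101110 = 3630
(equivalently, 1815 × 2^1 = 1815 × 2)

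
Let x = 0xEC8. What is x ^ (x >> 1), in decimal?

2476

x = 111011001000 = 3784
x>>1 = 011101100100
XOR  = 100110101100 = 2476
(x ^ (x >> 1) gives the standard binary-reflected Gray code of x.)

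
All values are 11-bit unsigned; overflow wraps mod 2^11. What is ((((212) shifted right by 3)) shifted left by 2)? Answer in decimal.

104

212 = 00011010100
→ shifted right by 3 → 00000011010 = 26
→ shifted left by 2 (mod 2^11) → 00001101000 = 104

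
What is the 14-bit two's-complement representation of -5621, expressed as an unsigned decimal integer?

5621 in 14 bits: 01010111110101
Invert: 10101000001010
Add 1:  10101000001011 = 10763
(Check: 2^14 - 5621 = 16384 - 5621 = 10763.)

10763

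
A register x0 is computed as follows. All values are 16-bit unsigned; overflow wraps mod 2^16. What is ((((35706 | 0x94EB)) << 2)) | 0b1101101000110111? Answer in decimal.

35706 = 1000101101111010
0x94EB = 1001010011101011
→ | → 1001111111111011 = 40955
→ << 2 (mod 2^16) → 0111111111101100 = 32748
0b1101101000110111 = 1101101000110111
→ | → 1111111111111111 = 65535

65535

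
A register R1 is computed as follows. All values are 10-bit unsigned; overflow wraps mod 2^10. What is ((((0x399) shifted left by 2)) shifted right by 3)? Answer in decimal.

0x399 = 1110011001
→ shifted left by 2 (mod 2^10) → 1001100100 = 612
→ shifted right by 3 → 0001001100 = 76

76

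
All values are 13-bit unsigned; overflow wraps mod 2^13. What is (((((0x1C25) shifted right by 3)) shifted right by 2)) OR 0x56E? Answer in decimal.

1519

0x1C25 = 1110000100101
→ shifted right by 3 → 0001110000100 = 900
→ shifted right by 2 → 0000011100001 = 225
0x56E = 0010101101110
→ OR → 0010111101111 = 1519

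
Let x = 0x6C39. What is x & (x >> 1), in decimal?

9240

x = 110110000111001 = 27705
x>>1 = 011011000011100
AND  = 010010000011000 = 9240
(x & (x >> 1) has a 1 wherever x has two consecutive 1 bits.)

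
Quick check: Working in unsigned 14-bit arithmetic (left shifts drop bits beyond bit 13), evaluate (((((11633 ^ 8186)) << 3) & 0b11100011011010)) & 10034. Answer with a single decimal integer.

11633 = 10110101110001
8186 = 01111111111010
→ ^ → 11001010001011 = 12939
→ << 3 (mod 2^14) → 01010001011000 = 5208
0b11100011011010 = 11100011011010
→ & → 01000001011000 = 4184
10034 = 10011100110010
→ & → 00000000010000 = 16

16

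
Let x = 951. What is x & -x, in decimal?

x = 1110110111 = 951
-x (two's complement) = …0001001001
AND   = 0000000001 = 1
(x & -x isolates the lowest set bit of x.)

1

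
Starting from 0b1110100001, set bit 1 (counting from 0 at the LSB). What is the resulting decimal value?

x = 1110100001
bit 1 is currently 0; set it via x | (1 << 1) = x | 2
→ 1110100011 = 931

931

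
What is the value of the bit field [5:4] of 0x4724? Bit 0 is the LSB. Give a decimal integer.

v = 100011100100100
Shift right by 4: 10001110010
Mask low 2 bits: 10 = 2

2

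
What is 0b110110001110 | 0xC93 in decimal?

a = 110110001110
0xC93 = 110010010011
 OR → 110110011111 = 3487

3487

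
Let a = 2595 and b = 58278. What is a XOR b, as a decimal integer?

2595 = 0000101000100011
58278 = 1110001110100110
XOR → 1110100110000101 = 59781

59781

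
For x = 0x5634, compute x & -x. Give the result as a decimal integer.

4

x = 101011000110100 = 22068
-x (two's complement) = …010100111001100
AND   = 000000000000100 = 4
(x & -x isolates the lowest set bit of x.)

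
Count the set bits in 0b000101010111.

6

n = 101010111
Count the 1s: 1 + 1 + 1 + 1 + 1 + 1 = 6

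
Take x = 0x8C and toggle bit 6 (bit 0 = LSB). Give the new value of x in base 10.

x = 10001100
bit 6 is currently 0; toggle it via x ^ (1 << 6) = x ^ 64
→ 11001100 = 204

204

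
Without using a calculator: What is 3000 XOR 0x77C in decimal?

3268

3000 = 101110111000
0x77C = 011101111100
XOR → 110011000100 = 3268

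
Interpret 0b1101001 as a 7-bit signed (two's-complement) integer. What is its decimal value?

-23

pattern = 1101001 (MSB is 1 ⇒ negative)
Invert: 0010110, add 1 → 0010111 = 23, so the value is -23.
(Equivalently: 105 - 2^7 = 105 - 128 = -23.)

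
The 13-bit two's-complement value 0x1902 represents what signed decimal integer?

-1790

pattern = 1100100000010 (MSB is 1 ⇒ negative)
Invert: 0011011111101, add 1 → 0011011111110 = 1790, so the value is -1790.
(Equivalently: 6402 - 2^13 = 6402 - 8192 = -1790.)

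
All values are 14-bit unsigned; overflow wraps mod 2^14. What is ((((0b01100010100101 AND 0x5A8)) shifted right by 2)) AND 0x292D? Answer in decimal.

0b01100010100101 = 01100010100101
0x5A8 = 00010110101000
→ AND → 00000010100000 = 160
→ shifted right by 2 → 00000000101000 = 40
0x292D = 10100100101101
→ AND → 00000000101000 = 40

40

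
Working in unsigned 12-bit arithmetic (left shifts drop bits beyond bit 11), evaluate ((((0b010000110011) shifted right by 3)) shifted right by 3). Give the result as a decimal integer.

16

0b010000110011 = 010000110011
→ shifted right by 3 → 000010000110 = 134
→ shifted right by 3 → 000000010000 = 16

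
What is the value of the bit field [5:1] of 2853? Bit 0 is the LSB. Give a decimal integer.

v = 101100100101
Shift right by 1: 10110010010
Mask low 5 bits: 10010 = 18

18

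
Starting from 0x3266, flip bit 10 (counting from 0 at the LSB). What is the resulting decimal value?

13926

x = 11001001100110
bit 10 is currently 0; toggle it via x ^ (1 << 10) = x ^ 1024
→ 11011001100110 = 13926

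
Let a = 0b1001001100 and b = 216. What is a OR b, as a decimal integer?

732

a = 1001001100
216 = 0011011000
 OR → 1011011100 = 732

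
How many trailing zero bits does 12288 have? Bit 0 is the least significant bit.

12

12288 = 11000000000000
Trailing zeros: 12, so the lowest set bit is bit 12 (value 4096).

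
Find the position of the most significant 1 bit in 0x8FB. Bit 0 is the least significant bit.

0x8FB = 100011111011
The topmost 1 is at position 11 (since 2^11 = 2048 ≤ 2299 < 4096).

11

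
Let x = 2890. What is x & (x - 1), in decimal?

2888

x = 101101001010 = 2890
x - 1 = 101101001001
AND   = 101101001000 = 2888
(x & (x - 1) clears the lowest set bit of x.)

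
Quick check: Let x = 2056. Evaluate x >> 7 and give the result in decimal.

2056 = 100000001000
shift right by 7 → 000000010000 = 16
(equivalently, floor(2056 / 128))

16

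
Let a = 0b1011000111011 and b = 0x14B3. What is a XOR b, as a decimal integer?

648

a = 1011000111011
0x14B3 = 1010010110011
XOR → 0001010001000 = 648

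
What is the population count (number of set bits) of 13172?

8

13172 = 11001101110100
Count the 1s: 1 + 1 + 1 + 1 + 1 + 1 + 1 + 1 = 8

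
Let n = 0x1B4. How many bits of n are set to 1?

5

0x1B4 = 110110100
Count the 1s: 1 + 1 + 1 + 1 + 1 = 5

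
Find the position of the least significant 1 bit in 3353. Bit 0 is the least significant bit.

0

3353 = 110100011001
Trailing zeros: 0, so the lowest set bit is bit 0 (value 1).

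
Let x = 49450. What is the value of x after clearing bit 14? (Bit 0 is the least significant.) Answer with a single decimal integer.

33066

x = 1100000100101010
bit 14 is currently 1; clear it via x & ~(1 << 14) = x & ~16384
→ 1000000100101010 = 33066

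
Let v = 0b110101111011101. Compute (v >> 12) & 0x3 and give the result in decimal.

v = 110101111011101
Shift right by 12: 110
Mask low 2 bits: 10 = 2

2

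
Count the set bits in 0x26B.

0x26B = 1001101011
Count the 1s: 1 + 1 + 1 + 1 + 1 + 1 = 6

6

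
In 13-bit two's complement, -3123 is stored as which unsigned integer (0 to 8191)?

5069

3123 in 13 bits: 0110000110011
Invert: 1001111001100
Add 1:  1001111001101 = 5069
(Check: 2^13 - 3123 = 8192 - 3123 = 5069.)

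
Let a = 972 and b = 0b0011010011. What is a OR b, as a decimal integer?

991

972 = 1111001100
b = 0011010011
 OR → 1111011111 = 991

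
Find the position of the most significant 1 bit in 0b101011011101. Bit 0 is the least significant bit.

11

0b101011011101 = 101011011101
The topmost 1 is at position 11 (since 2^11 = 2048 ≤ 2781 < 4096).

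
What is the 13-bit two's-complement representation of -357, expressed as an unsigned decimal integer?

357 in 13 bits: 0000101100101
Invert: 1111010011010
Add 1:  1111010011011 = 7835
(Check: 2^13 - 357 = 8192 - 357 = 7835.)

7835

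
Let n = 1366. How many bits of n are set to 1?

6

1366 = 10101010110
Count the 1s: 1 + 1 + 1 + 1 + 1 + 1 = 6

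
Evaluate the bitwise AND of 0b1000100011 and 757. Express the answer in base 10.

a = 1000100011
757 = 1011110101
AND → 1000100001 = 545

545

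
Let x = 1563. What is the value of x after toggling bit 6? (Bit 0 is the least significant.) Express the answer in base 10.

x = 11000011011
bit 6 is currently 0; toggle it via x ^ (1 << 6) = x ^ 64
→ 11001011011 = 1627

1627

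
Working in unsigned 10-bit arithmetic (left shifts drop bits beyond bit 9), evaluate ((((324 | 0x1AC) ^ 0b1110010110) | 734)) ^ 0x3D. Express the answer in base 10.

324 = 0101000100
0x1AC = 0110101100
→ | → 0111101100 = 492
0b1110010110 = 1110010110
→ ^ → 1001111010 = 634
734 = 1011011110
→ | → 1011111110 = 766
0x3D = 0000111101
→ ^ → 1011000011 = 707

707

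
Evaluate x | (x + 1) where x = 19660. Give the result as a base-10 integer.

x = 100110011001100 = 19660
x + 1 = 100110011001101
OR    = 100110011001101 = 19661
(x | (x + 1) sets the lowest cleared bit.)

19661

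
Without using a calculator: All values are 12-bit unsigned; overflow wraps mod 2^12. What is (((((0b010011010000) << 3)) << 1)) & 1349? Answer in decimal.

1280

0b010011010000 = 010011010000
→ << 3 (mod 2^12) → 011010000000 = 1664
→ << 1 (mod 2^12) → 110100000000 = 3328
1349 = 010101000101
→ & → 010100000000 = 1280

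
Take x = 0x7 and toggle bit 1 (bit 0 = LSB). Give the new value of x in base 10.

5

x = 00000111
bit 1 is currently 1; toggle it via x ^ (1 << 1) = x ^ 2
→ 00000101 = 5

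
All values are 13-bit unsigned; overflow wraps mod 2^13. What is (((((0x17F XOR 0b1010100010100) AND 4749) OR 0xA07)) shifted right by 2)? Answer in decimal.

0x17F = 0000101111111
0b1010100010100 = 1010100010100
→ XOR → 1010001101011 = 5227
4749 = 1001010001101
→ AND → 1000000001001 = 4105
0xA07 = 0101000000111
→ OR → 1101000001111 = 6671
→ shifted right by 2 → 0011010000011 = 1667

1667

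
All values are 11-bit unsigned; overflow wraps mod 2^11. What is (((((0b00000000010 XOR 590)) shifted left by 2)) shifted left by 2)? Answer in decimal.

0b00000000010 = 00000000010
590 = 01001001110
→ XOR → 01001001100 = 588
→ shifted left by 2 (mod 2^11) → 00100110000 = 304
→ shifted left by 2 (mod 2^11) → 10011000000 = 1216

1216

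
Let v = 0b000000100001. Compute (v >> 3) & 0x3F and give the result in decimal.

v = 000000100001
Shift right by 3: 000000100
Mask low 6 bits: 000100 = 4

4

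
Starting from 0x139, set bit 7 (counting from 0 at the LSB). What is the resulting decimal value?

441

x = 000100111001
bit 7 is currently 0; set it via x | (1 << 7) = x | 128
→ 000110111001 = 441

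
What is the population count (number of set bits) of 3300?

3300 = 110011100100
Count the 1s: 1 + 1 + 1 + 1 + 1 + 1 = 6

6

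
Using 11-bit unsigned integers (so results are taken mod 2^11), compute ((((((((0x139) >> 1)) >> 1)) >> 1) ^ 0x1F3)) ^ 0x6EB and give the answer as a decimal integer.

1855

0x139 = 00100111001
→ >> 1 → 00010011100 = 156
→ >> 1 → 00001001110 = 78
→ >> 1 → 00000100111 = 39
0x1F3 = 00111110011
→ ^ → 00111010100 = 468
0x6EB = 11011101011
→ ^ → 11100111111 = 1855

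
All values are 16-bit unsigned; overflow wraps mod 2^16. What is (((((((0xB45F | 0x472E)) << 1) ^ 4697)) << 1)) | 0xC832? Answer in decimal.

0xB45F = 1011010001011111
0x472E = 0100011100101110
→ | → 1111011101111111 = 63359
→ << 1 (mod 2^16) → 1110111011111110 = 61182
4697 = 0001001001011001
→ ^ → 1111110010100111 = 64679
→ << 1 (mod 2^16) → 1111100101001110 = 63822
0xC832 = 1100100000110010
→ | → 1111100101111110 = 63870

63870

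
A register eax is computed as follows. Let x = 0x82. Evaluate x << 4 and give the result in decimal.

0x82 = 000010000010
shift left by 4 → 100000100000 = 2080
(equivalently, 130 × 2^4 = 130 × 16)

2080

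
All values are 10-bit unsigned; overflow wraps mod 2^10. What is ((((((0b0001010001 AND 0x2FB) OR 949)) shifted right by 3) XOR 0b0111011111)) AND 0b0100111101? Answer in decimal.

0b0001010001 = 0001010001
0x2FB = 1011111011
→ AND → 0001010001 = 81
949 = 1110110101
→ OR → 1111110101 = 1013
→ shifted right by 3 → 0001111110 = 126
0b0111011111 = 0111011111
→ XOR → 0110100001 = 417
0b0100111101 = 0100111101
→ AND → 0100100001 = 289

289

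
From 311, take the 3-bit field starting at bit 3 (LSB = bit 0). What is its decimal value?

6

v = 0100110111
Shift right by 3: 0100110
Mask low 3 bits: 110 = 6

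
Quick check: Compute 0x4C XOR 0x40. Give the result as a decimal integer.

12

0x4C = 1001100
0x40 = 1000000
XOR → 0001100 = 12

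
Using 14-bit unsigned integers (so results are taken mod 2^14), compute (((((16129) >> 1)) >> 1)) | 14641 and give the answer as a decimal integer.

16369

16129 = 11111100000001
→ >> 1 → 01111110000000 = 8064
→ >> 1 → 00111111000000 = 4032
14641 = 11100100110001
→ | → 11111111110001 = 16369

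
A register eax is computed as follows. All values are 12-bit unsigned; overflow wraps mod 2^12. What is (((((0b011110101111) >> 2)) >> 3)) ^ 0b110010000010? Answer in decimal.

3263

0b011110101111 = 011110101111
→ >> 2 → 000111101011 = 491
→ >> 3 → 000000111101 = 61
0b110010000010 = 110010000010
→ ^ → 110010111111 = 3263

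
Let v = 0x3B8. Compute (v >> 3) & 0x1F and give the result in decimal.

v = 01110111000
Shift right by 3: 01110111
Mask low 5 bits: 10111 = 23

23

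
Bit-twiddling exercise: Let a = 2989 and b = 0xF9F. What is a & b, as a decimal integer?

2957

2989 = 101110101101
0xF9F = 111110011111
AND → 101110001101 = 2957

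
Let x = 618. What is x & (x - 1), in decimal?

x = 1001101010 = 618
x - 1 = 1001101001
AND   = 1001101000 = 616
(x & (x - 1) clears the lowest set bit of x.)

616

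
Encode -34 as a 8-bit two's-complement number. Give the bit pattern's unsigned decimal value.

34 in 8 bits: 00100010
Invert: 11011101
Add 1:  11011110 = 222
(Check: 2^8 - 34 = 256 - 34 = 222.)

222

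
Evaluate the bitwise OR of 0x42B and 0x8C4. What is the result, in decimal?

3311

0x42B = 010000101011
0x8C4 = 100011000100
 OR → 110011101111 = 3311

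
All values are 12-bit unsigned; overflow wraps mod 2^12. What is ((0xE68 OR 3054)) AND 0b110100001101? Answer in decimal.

0xE68 = 111001101000
3054 = 101111101110
→ OR → 111111101110 = 4078
0b110100001101 = 110100001101
→ AND → 110100001100 = 3340

3340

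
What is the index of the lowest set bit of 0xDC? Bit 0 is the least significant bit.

2

0xDC = 11011100
Trailing zeros: 2, so the lowest set bit is bit 2 (value 4).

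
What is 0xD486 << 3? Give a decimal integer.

435248

0xD486 = 0001101010010000110
shift left by 3 → 1101010010000110000 = 435248
(equivalently, 54406 × 2^3 = 54406 × 8)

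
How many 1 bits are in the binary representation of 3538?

3538 = 110111010010
Count the 1s: 1 + 1 + 1 + 1 + 1 + 1 + 1 = 7

7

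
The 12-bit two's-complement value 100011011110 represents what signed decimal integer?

pattern = 100011011110 (MSB is 1 ⇒ negative)
Invert: 011100100001, add 1 → 011100100010 = 1826, so the value is -1826.
(Equivalently: 2270 - 2^12 = 2270 - 4096 = -1826.)

-1826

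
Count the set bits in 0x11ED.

8

0x11ED = 1000111101101
Count the 1s: 1 + 1 + 1 + 1 + 1 + 1 + 1 + 1 = 8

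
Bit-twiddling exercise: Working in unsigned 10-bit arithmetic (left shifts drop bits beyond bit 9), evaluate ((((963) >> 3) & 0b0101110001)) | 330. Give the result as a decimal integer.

963 = 1111000011
→ >> 3 → 0001111000 = 120
0b0101110001 = 0101110001
→ & → 0001110000 = 112
330 = 0101001010
→ | → 0101111010 = 378

378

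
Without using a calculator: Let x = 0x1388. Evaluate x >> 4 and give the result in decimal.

312

0x1388 = 1001110001000
shift right by 4 → 0000100111000 = 312
(equivalently, floor(5000 / 16))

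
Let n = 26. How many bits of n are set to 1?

26 = 11010
Count the 1s: 1 + 1 + 1 = 3

3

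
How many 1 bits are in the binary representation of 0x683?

0x683 = 11010000011
Count the 1s: 1 + 1 + 1 + 1 + 1 = 5

5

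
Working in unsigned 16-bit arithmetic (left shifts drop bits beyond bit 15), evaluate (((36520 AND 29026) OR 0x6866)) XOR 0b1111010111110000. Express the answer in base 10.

36520 = 1000111010101000
29026 = 0111000101100010
→ AND → 0000000000100000 = 32
0x6866 = 0110100001100110
→ OR → 0110100001100110 = 26726
0b1111010111110000 = 1111010111110000
→ XOR → 1001110110010110 = 40342

40342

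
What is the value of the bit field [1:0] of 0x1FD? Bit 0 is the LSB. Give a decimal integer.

1

v = 0111111101
Shift right by 0: 0111111101
Mask low 2 bits: 01 = 1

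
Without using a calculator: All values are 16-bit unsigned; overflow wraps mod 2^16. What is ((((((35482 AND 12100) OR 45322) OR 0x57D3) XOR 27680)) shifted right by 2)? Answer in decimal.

9470

35482 = 1000101010011010
12100 = 0010111101000100
→ AND → 0000101000000000 = 2560
45322 = 1011000100001010
→ OR → 1011101100001010 = 47882
0x57D3 = 0101011111010011
→ OR → 1111111111011011 = 65499
27680 = 0110110000100000
→ XOR → 1001001111111011 = 37883
→ shifted right by 2 → 0010010011111110 = 9470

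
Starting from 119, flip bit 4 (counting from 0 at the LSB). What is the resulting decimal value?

x = 01110111
bit 4 is currently 1; toggle it via x ^ (1 << 4) = x ^ 16
→ 01100111 = 103

103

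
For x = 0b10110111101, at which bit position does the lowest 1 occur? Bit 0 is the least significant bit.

0b10110111101 = 10110111101
Trailing zeros: 0, so the lowest set bit is bit 0 (value 1).

0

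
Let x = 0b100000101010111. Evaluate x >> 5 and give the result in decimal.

x = 100000101010111
shift right by 5 → 000001000001010 = 522
(equivalently, floor(16727 / 32))

522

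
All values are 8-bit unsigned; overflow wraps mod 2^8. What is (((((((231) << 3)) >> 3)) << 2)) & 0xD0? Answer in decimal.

231 = 11100111
→ << 3 (mod 2^8) → 00111000 = 56
→ >> 3 → 00000111 = 7
→ << 2 (mod 2^8) → 00011100 = 28
0xD0 = 11010000
→ & → 00010000 = 16

16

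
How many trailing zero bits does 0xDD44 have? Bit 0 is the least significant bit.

0xDD44 = 1101110101000100
Trailing zeros: 2, so the lowest set bit is bit 2 (value 4).

2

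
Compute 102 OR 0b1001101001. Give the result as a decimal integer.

102 = 0001100110
b = 1001101001
 OR → 1001101111 = 623

623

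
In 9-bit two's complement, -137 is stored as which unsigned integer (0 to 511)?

375

137 in 9 bits: 010001001
Invert: 101110110
Add 1:  101110111 = 375
(Check: 2^9 - 137 = 512 - 137 = 375.)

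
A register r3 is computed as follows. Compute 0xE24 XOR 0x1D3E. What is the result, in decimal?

0xE24 = 0111000100100
0x1D3E = 1110100111110
XOR → 1001100011010 = 4890

4890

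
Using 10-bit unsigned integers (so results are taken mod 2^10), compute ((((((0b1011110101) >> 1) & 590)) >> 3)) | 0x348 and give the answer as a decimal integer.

0b1011110101 = 1011110101
→ >> 1 → 0101111010 = 378
590 = 1001001110
→ & → 0001001010 = 74
→ >> 3 → 0000001001 = 9
0x348 = 1101001000
→ | → 1101001001 = 841

841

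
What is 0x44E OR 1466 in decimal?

1534

0x44E = 10001001110
1466 = 10110111010
 OR → 10111111110 = 1534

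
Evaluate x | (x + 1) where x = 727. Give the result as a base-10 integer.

x = 1011010111 = 727
x + 1 = 1011011000
OR    = 1011011111 = 735
(x | (x + 1) sets the lowest cleared bit.)

735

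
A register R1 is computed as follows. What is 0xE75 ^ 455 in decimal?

0xE75 = 111001110101
455 = 000111000111
XOR → 111110110010 = 4018

4018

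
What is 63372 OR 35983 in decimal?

63372 = 1111011110001100
35983 = 1000110010001111
 OR → 1111111110001111 = 65423

65423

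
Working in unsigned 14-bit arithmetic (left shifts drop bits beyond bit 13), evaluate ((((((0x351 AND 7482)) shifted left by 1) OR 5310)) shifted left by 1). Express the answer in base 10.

0x351 = 00001101010001
7482 = 01110100111010
→ AND → 00000100010000 = 272
→ shifted left by 1 (mod 2^14) → 00001000100000 = 544
5310 = 01010010111110
→ OR → 01011010111110 = 5822
→ shifted left by 1 (mod 2^14) → 10110101111100 = 11644

11644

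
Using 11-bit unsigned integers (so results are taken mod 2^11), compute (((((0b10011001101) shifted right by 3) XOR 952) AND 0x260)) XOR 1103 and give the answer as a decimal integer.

0b10011001101 = 10011001101
→ shifted right by 3 → 00010011001 = 153
952 = 01110111000
→ XOR → 01100100001 = 801
0x260 = 01001100000
→ AND → 01000100000 = 544
1103 = 10001001111
→ XOR → 11001101111 = 1647

1647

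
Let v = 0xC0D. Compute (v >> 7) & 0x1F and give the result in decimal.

v = 0110000001101
Shift right by 7: 011000
Mask low 5 bits: 11000 = 24

24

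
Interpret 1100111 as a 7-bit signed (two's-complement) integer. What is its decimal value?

-25

pattern = 1100111 (MSB is 1 ⇒ negative)
Invert: 0011000, add 1 → 0011001 = 25, so the value is -25.
(Equivalently: 103 - 2^7 = 103 - 128 = -25.)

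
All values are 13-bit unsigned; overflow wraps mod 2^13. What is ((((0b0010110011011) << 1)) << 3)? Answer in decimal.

0b0010110011011 = 0010110011011
→ << 1 (mod 2^13) → 0101100110110 = 2870
→ << 3 (mod 2^13) → 1100110110000 = 6576

6576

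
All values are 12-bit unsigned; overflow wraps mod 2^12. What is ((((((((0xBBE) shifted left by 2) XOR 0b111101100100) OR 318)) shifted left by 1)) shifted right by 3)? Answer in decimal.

0xBBE = 101110111110
→ shifted left by 2 (mod 2^12) → 111011111000 = 3832
0b111101100100 = 111101100100
→ XOR → 000110011100 = 412
318 = 000100111110
→ OR → 000110111110 = 446
→ shifted left by 1 (mod 2^12) → 001101111100 = 892
→ shifted right by 3 → 000001101111 = 111

111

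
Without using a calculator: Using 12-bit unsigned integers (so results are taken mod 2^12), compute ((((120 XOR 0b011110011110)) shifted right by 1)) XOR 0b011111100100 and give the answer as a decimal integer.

120 = 000001111000
0b011110011110 = 011110011110
→ XOR → 011111100110 = 2022
→ shifted right by 1 → 001111110011 = 1011
0b011111100100 = 011111100100
→ XOR → 010000010111 = 1047

1047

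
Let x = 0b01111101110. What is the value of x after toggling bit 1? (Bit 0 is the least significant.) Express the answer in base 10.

x = 01111101110
bit 1 is currently 1; toggle it via x ^ (1 << 1) = x ^ 2
→ 01111101100 = 1004

1004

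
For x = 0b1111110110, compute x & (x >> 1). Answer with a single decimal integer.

x = 1111110110 = 1014
x>>1 = 0111111011
AND  = 0111110010 = 498
(x & (x >> 1) has a 1 wherever x has two consecutive 1 bits.)

498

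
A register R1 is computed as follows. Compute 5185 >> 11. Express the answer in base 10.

2

5185 = 1010001000001
shift right by 11 → 0000000000010 = 2
(equivalently, floor(5185 / 2048))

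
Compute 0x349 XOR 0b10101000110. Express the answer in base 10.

0x349 = 01101001001
b = 10101000110
XOR → 11000001111 = 1551

1551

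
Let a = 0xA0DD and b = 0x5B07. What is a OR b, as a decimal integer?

64479

0xA0DD = 1010000011011101
0x5B07 = 0101101100000111
 OR → 1111101111011111 = 64479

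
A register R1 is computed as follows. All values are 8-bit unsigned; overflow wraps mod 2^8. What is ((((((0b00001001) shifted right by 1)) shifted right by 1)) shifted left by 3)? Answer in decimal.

0b00001001 = 00001001
→ shifted right by 1 → 00000100 = 4
→ shifted right by 1 → 00000010 = 2
→ shifted left by 3 (mod 2^8) → 00010000 = 16

16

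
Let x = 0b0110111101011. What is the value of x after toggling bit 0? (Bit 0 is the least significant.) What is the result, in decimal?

3562

x = 0110111101011
bit 0 is currently 1; toggle it via x ^ (1 << 0) = x ^ 1
→ 0110111101010 = 3562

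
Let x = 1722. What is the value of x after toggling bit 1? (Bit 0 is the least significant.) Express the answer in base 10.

x = 011010111010
bit 1 is currently 1; toggle it via x ^ (1 << 1) = x ^ 2
→ 011010111000 = 1720

1720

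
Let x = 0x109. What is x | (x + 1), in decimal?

x = 100001001 = 265
x + 1 = 100001010
OR    = 100001011 = 267
(x | (x + 1) sets the lowest cleared bit.)

267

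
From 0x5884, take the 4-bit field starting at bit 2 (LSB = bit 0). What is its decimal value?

1

v = 101100010000100
Shift right by 2: 1011000100001
Mask low 4 bits: 0001 = 1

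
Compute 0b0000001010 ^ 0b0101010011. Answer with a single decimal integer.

345

a = 000001010
b = 101010011
XOR → 101011001 = 345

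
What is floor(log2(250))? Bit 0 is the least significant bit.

7

250 = 11111010
The topmost 1 is at position 7 (since 2^7 = 128 ≤ 250 < 256).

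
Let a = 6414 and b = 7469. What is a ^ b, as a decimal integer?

1059

6414 = 1100100001110
7469 = 1110100101101
XOR → 0010000100011 = 1059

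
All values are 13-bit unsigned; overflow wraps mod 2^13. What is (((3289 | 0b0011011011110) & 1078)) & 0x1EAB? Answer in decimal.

1026

3289 = 0110011011001
0b0011011011110 = 0011011011110
→ | → 0111011011111 = 3807
1078 = 0010000110110
→ & → 0010000010110 = 1046
0x1EAB = 1111010101011
→ & → 0010000000010 = 1026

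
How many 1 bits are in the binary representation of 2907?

8

2907 = 101101011011
Count the 1s: 1 + 1 + 1 + 1 + 1 + 1 + 1 + 1 = 8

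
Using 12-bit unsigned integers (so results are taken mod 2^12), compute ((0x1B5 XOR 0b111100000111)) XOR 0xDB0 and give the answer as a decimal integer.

770

0x1B5 = 000110110101
0b111100000111 = 111100000111
→ XOR → 111010110010 = 3762
0xDB0 = 110110110000
→ XOR → 001100000010 = 770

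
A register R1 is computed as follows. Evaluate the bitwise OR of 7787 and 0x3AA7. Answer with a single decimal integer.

16111

7787 = 01111001101011
0x3AA7 = 11101010100111
 OR → 11111011101111 = 16111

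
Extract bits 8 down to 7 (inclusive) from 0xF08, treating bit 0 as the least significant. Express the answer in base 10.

2

v = 0111100001000
Shift right by 7: 011110
Mask low 2 bits: 10 = 2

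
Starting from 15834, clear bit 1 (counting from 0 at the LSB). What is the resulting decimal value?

15832

x = 11110111011010
bit 1 is currently 1; clear it via x & ~(1 << 1) = x & ~2
→ 11110111011000 = 15832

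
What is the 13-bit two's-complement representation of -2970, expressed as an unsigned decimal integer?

5222

2970 in 13 bits: 0101110011010
Invert: 1010001100101
Add 1:  1010001100110 = 5222
(Check: 2^13 - 2970 = 8192 - 2970 = 5222.)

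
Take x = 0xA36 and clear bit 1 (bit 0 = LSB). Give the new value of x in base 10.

2612

x = 00101000110110
bit 1 is currently 1; clear it via x & ~(1 << 1) = x & ~2
→ 00101000110100 = 2612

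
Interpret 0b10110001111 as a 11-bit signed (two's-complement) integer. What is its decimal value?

-625

pattern = 10110001111 (MSB is 1 ⇒ negative)
Invert: 01001110000, add 1 → 01001110001 = 625, so the value is -625.
(Equivalently: 1423 - 2^11 = 1423 - 2048 = -625.)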